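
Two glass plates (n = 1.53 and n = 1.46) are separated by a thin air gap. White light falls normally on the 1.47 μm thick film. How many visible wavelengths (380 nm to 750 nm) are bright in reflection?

Top surface (1.53 → 1.0): reflection off a lower-index medium gives no phase shift.
Ray reflecting at the bottom interface goes from n = 1.0 toward n = 1.46: a half-wave phase shift.
Exactly one π shift → a net half-wave offset.
For strong reflection here: 2 n t = (m + ½) λ.
λ = 2 n t / (m + ½) = 2940 / (m + ½) nm.
m=3: 840 nm (IR); m=4: 653 nm (visible); m=5: 535 nm (visible); m=6: 452 nm (visible); m=7: 392 nm (visible); m=8: 346 nm (UV).

4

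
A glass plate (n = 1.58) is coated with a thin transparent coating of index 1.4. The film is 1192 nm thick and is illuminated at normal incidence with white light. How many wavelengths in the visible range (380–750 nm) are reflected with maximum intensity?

At the upper boundary (n = 1.0 to n = 1.4) the reflected ray undergoes a half-wave phase shift.
Ray reflecting at the bottom interface goes from n = 1.4 toward n = 1.58: a half-wave phase shift.
The two reflections carry the same phase change, so no net offset.
For strong reflection here: 2 n t = m λ.
λ = 2 n t / m = 3338 / m nm.
m=4: 834 nm (IR); m=5: 668 nm (visible); m=6: 556 nm (visible); m=7: 477 nm (visible); m=8: 417 nm (visible); m=9: 371 nm (UV).

4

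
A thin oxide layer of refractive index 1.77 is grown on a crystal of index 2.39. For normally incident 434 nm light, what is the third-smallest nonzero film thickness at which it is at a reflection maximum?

368 nm

At the upper boundary (n = 1.0 to n = 1.77) the reflected ray undergoes a half-wave phase shift.
Bottom surface (1.77 → 2.39): reflection off a higher-index medium gives a half-wave phase shift.
Zero or two π shifts → no net half-wave offset.
So the condition for constructive reflection is 2 n t = m λ.
The third-smallest nonzero thickness corresponds to m = 3: t = m λ / (2 n) = 3.00 × 434 / (2 × 1.77) = 368 nm.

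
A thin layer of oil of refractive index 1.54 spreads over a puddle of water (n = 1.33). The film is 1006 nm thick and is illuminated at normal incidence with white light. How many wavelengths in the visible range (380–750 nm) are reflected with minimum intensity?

4

At the upper boundary (n = 1.0 to n = 1.54) the reflected ray undergoes a half-wave phase shift.
At the lower boundary (n = 1.54 to n = 1.33) the reflected ray undergoes no phase shift.
The two reflections differ by half a wavelength.
So the condition for destructive reflection is 2 n t = m λ.
λ = 2 n t / m = 3098 / m nm.
m=4: 775 nm (IR); m=5: 620 nm (visible); m=6: 516 nm (visible); m=7: 443 nm (visible); m=8: 387 nm (visible); m=9: 344 nm (UV).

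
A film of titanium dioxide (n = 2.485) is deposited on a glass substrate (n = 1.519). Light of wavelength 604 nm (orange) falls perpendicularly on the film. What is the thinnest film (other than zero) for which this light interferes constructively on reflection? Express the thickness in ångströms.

Ray reflecting at the top interface goes from n = 1.0 toward n = 2.485: a half-wave phase shift.
At the lower boundary (n = 2.485 to n = 1.519) the reflected ray undergoes no phase shift.
Exactly one π shift → a net half-wave offset.
So the condition for constructive reflection is 2 n t = (m + ½) λ.
Minimum at m = 0: t = λ / (4 n) = 604 / (4 × 2.485) = 60.8 nm.

608 Å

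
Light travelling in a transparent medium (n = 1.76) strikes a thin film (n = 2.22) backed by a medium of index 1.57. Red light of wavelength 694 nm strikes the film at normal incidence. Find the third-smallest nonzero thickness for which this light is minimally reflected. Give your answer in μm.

Ray reflecting at the top interface goes from n = 1.76 toward n = 2.22: a half-wave phase shift.
Bottom surface (2.22 → 1.57): reflection off a lower-index medium gives no phase shift.
Exactly one π shift → a net half-wave offset.
For minimum reflection here: 2 n t = m λ.
The third-smallest nonzero thickness corresponds to m = 3: t = m λ / (2 n) = 3.00 × 694 / (2 × 2.22) = 469 nm.

0.469 μm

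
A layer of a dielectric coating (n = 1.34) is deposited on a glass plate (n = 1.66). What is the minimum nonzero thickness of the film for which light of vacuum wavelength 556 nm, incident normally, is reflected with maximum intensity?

Top surface (1.0 → 1.34): reflection off a higher-index medium gives a half-wave phase shift.
At the lower boundary (n = 1.34 to n = 1.66) the reflected ray undergoes a half-wave phase shift.
Net: no relative phase inversion (both shifts match).
For strong reflection here: 2 n t = m λ.
Minimum nonzero at m = 1: t = λ / (2 n) = 556 / (2 × 1.34) = 207 nm.

207 nm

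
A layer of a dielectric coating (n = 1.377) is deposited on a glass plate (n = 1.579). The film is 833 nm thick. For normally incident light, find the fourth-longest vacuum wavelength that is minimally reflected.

655 nm

Ray reflecting at the top interface goes from n = 1.0 toward n = 1.377: a half-wave phase shift.
Ray reflecting at the bottom interface goes from n = 1.377 toward n = 1.579: a half-wave phase shift.
Net: no relative phase inversion (both shifts match).
With no net inversion, destructive interference in reflection requires 2 n t = (m + ½) λ.
λ = 2 n t / (m + ½). The fourth-longest wavelength is m = 3: λ = 2 × 1.377 × 833 / 3.50 = 655 nm.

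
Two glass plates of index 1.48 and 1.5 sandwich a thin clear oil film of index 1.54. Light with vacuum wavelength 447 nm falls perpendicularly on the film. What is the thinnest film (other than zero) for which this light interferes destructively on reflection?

At the upper boundary (n = 1.48 to n = 1.54) the reflected ray undergoes a half-wave phase shift.
Bottom surface (1.54 → 1.5): reflection off a lower-index medium gives no phase shift.
The two reflections differ by half a wavelength.
For minimum reflection here: 2 n t = m λ.
Minimum nonzero at m = 1: t = λ / (2 n) = 447 / (2 × 1.54) = 145 nm.

145 nm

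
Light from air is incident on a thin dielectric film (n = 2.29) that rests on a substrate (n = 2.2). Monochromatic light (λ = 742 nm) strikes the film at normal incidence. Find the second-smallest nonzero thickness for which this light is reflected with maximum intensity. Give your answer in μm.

0.243 μm

At the upper boundary (n = 1.0 to n = 2.29) the reflected ray undergoes a half-wave phase shift.
Bottom surface (2.29 → 2.2): reflection off a lower-index medium gives no phase shift.
Net: one phase inversion between the two reflected rays.
With one net inversion, constructive interference in reflection requires 2 n t = (m + ½) λ.
The second-smallest nonzero thickness corresponds to m = 1: t = (m + ½) λ / (2 n) = 1.50 × 742 / (2 × 2.29) = 243 nm.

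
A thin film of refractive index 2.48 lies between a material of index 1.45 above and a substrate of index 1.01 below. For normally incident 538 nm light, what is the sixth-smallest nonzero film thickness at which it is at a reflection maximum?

597 nm

At the upper boundary (n = 1.45 to n = 2.48) the reflected ray undergoes a half-wave phase shift.
Bottom surface (2.48 → 1.01): reflection off a lower-index medium gives no phase shift.
The two reflections differ by half a wavelength.
So the condition for constructive reflection is 2 n t = (m + ½) λ.
The sixth-smallest nonzero thickness corresponds to m = 5: t = (m + ½) λ / (2 n) = 5.50 × 538 / (2 × 2.48) = 597 nm.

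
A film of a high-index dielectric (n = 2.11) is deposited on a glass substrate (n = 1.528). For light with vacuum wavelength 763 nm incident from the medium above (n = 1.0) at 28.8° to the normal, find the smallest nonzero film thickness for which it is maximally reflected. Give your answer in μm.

0.0929 μm

Ray reflecting at the top interface goes from n = 1.0 toward n = 2.11: a half-wave phase shift.
At the lower boundary (n = 2.11 to n = 1.528) the reflected ray undergoes no phase shift.
Exactly one π shift → a net half-wave offset.
For maximum reflection here: 2 n t cos θ_r = (m + ½) λ.
Snell's law: 1.0 sin 28.8° = 2.11 sin θ_r → sin θ_r = 0.228, cos θ_r = 0.974.
Minimum at m = 0: t = λ / (4 n cos θ_r) = 763 / (4 × 2.11 × 0.974) = 92.9 nm.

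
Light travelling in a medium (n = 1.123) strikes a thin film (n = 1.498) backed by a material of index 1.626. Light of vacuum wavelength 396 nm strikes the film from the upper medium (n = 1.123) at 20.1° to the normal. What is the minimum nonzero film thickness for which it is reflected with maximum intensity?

Ray reflecting at the top interface goes from n = 1.123 toward n = 1.498: a half-wave phase shift.
At the lower boundary (n = 1.498 to n = 1.626) the reflected ray undergoes a half-wave phase shift.
Net: no relative phase inversion (both shifts match).
With no net inversion, constructive interference in reflection requires 2 n t cos θ_r = m λ.
Snell's law: 1.123 sin 20.1° = 1.498 sin θ_r → sin θ_r = 0.258, cos θ_r = 0.966.
Minimum nonzero at m = 1: t = λ / (2 n cos θ_r) = 396 / (2 × 1.498 × 0.966) = 137 nm.

137 nm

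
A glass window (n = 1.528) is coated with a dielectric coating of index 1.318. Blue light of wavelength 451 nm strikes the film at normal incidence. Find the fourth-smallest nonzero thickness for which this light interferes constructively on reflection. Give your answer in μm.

0.684 μm

At the upper boundary (n = 1.0 to n = 1.318) the reflected ray undergoes a half-wave phase shift.
At the lower boundary (n = 1.318 to n = 1.528) the reflected ray undergoes a half-wave phase shift.
Zero or two π shifts → no net half-wave offset.
So the condition for constructive reflection is 2 n t = m λ.
The fourth-smallest nonzero thickness corresponds to m = 4: t = m λ / (2 n) = 4.00 × 451 / (2 × 1.318) = 684 nm.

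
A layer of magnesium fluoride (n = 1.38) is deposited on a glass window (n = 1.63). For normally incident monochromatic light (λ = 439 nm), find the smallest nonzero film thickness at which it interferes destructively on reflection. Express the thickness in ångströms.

795 Å

Ray reflecting at the top interface goes from n = 1.0 toward n = 1.38: a half-wave phase shift.
Bottom surface (1.38 → 1.63): reflection off a higher-index medium gives a half-wave phase shift.
The two reflections carry the same phase change, so no net offset.
So the condition for destructive reflection is 2 n t = (m + ½) λ.
Minimum at m = 0: t = λ / (4 n) = 439 / (4 × 1.38) = 79.5 nm.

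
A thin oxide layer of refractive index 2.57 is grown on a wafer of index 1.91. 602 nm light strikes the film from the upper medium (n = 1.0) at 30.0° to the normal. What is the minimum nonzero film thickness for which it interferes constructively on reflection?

Top surface (1.0 → 2.57): reflection off a higher-index medium gives a half-wave phase shift.
At the lower boundary (n = 2.57 to n = 1.91) the reflected ray undergoes no phase shift.
Net: one phase inversion between the two reflected rays.
So the condition for constructive reflection is 2 n t cos θ_r = (m + ½) λ.
Snell's law: 1.0 sin 30.0° = 2.57 sin θ_r → sin θ_r = 0.195, cos θ_r = 0.981.
Minimum at m = 0: t = λ / (4 n cos θ_r) = 602 / (4 × 2.57 × 0.981) = 59.7 nm.

59.7 nm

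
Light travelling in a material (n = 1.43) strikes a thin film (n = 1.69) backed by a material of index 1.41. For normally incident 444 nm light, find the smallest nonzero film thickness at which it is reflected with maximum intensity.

At the upper boundary (n = 1.43 to n = 1.69) the reflected ray undergoes a half-wave phase shift.
Bottom surface (1.69 → 1.41): reflection off a lower-index medium gives no phase shift.
Net: one phase inversion between the two reflected rays.
For bright reflection here: 2 n t = (m + ½) λ.
Minimum at m = 0: t = λ / (4 n) = 444 / (4 × 1.69) = 65.7 nm.

65.7 nm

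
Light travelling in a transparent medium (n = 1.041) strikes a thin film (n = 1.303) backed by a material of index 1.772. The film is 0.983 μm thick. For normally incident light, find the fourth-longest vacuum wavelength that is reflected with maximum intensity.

640 nm

At the upper boundary (n = 1.041 to n = 1.303) the reflected ray undergoes a half-wave phase shift.
At the lower boundary (n = 1.303 to n = 1.772) the reflected ray undergoes a half-wave phase shift.
Zero or two π shifts → no net half-wave offset.
With no net inversion, constructive interference in reflection requires 2 n t = m λ.
λ = 2 n t / m. The fourth-longest wavelength is m = 4: λ = 2 × 1.303 × 983 / 4.00 = 640 nm.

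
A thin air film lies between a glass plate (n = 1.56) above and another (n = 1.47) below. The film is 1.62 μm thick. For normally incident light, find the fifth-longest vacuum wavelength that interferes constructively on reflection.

720 nm

Ray reflecting at the top interface goes from n = 1.56 toward n = 1.0: no phase shift.
At the lower boundary (n = 1.0 to n = 1.47) the reflected ray undergoes a half-wave phase shift.
Net: one phase inversion between the two reflected rays.
So the condition for constructive reflection is 2 n t = (m + ½) λ.
λ = 2 n t / (m + ½). The fifth-longest wavelength is m = 4: λ = 2 × 1.0 × 1620 / 4.50 = 720 nm.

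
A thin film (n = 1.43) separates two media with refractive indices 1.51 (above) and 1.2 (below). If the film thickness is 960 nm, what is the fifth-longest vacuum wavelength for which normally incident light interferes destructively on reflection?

610 nm

Ray reflecting at the top interface goes from n = 1.51 toward n = 1.43: no phase shift.
At the lower boundary (n = 1.43 to n = 1.2) the reflected ray undergoes no phase shift.
Net: no relative phase inversion (both shifts match).
For dark reflection here: 2 n t = (m + ½) λ.
λ = 2 n t / (m + ½). The fifth-longest wavelength is m = 4: λ = 2 × 1.43 × 960 / 4.50 = 610 nm.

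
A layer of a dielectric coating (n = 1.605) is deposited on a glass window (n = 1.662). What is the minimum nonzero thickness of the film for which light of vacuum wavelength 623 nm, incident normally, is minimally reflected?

97.0 nm

Ray reflecting at the top interface goes from n = 1.0 toward n = 1.605: a half-wave phase shift.
Ray reflecting at the bottom interface goes from n = 1.605 toward n = 1.662: a half-wave phase shift.
Net: no relative phase inversion (both shifts match).
With no net inversion, destructive interference in reflection requires 2 n t = (m + ½) λ.
Minimum at m = 0: t = λ / (4 n) = 623 / (4 × 1.605) = 97.0 nm.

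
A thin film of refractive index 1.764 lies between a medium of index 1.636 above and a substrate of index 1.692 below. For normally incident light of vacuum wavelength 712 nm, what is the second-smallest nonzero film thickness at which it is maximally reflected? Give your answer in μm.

Ray reflecting at the top interface goes from n = 1.636 toward n = 1.764: a half-wave phase shift.
At the lower boundary (n = 1.764 to n = 1.692) the reflected ray undergoes no phase shift.
The two reflections differ by half a wavelength.
So the condition for constructive reflection is 2 n t = (m + ½) λ.
The second-smallest nonzero thickness corresponds to m = 1: t = (m + ½) λ / (2 n) = 1.50 × 712 / (2 × 1.764) = 303 nm.

0.303 μm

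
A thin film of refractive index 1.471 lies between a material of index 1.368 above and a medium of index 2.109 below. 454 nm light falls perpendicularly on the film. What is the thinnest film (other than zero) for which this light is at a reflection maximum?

At the upper boundary (n = 1.368 to n = 1.471) the reflected ray undergoes a half-wave phase shift.
Ray reflecting at the bottom interface goes from n = 1.471 toward n = 2.109: a half-wave phase shift.
The two reflections carry the same phase change, so no net offset.
So the condition for constructive reflection is 2 n t = m λ.
Minimum nonzero at m = 1: t = λ / (2 n) = 454 / (2 × 1.471) = 154 nm.

154 nm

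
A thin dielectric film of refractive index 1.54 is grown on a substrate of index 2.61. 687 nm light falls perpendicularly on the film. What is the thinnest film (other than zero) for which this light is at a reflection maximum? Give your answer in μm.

0.223 μm

At the upper boundary (n = 1.0 to n = 1.54) the reflected ray undergoes a half-wave phase shift.
Bottom surface (1.54 → 2.61): reflection off a higher-index medium gives a half-wave phase shift.
Zero or two π shifts → no net half-wave offset.
So the condition for constructive reflection is 2 n t = m λ.
Minimum nonzero at m = 1: t = λ / (2 n) = 687 / (2 × 1.54) = 223 nm.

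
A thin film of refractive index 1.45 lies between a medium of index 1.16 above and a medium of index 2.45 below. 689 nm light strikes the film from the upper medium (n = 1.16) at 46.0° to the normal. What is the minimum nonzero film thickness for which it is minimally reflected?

At the upper boundary (n = 1.16 to n = 1.45) the reflected ray undergoes a half-wave phase shift.
At the lower boundary (n = 1.45 to n = 2.45) the reflected ray undergoes a half-wave phase shift.
Net: no relative phase inversion (both shifts match).
For weak reflection here: 2 n t cos θ_r = (m + ½) λ.
Snell's law: 1.16 sin 46.0° = 1.45 sin θ_r → sin θ_r = 0.575, cos θ_r = 0.818.
Minimum at m = 0: t = λ / (4 n cos θ_r) = 689 / (4 × 1.45 × 0.818) = 145 nm.

145 nm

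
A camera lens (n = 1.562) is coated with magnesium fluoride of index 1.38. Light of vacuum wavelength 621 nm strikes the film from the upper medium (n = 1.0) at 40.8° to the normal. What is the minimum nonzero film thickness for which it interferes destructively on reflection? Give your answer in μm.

At the upper boundary (n = 1.0 to n = 1.38) the reflected ray undergoes a half-wave phase shift.
At the lower boundary (n = 1.38 to n = 1.562) the reflected ray undergoes a half-wave phase shift.
The two reflections carry the same phase change, so no net offset.
With no net inversion, destructive interference in reflection requires 2 n t cos θ_r = (m + ½) λ.
Snell's law: 1.0 sin 40.8° = 1.38 sin θ_r → sin θ_r = 0.473, cos θ_r = 0.881.
Minimum at m = 0: t = λ / (4 n cos θ_r) = 621 / (4 × 1.38 × 0.881) = 128 nm.

0.128 μm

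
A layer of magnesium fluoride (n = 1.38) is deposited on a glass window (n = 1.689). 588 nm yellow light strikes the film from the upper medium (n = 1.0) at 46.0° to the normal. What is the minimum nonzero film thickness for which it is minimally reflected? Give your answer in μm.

0.125 μm

Top surface (1.0 → 1.38): reflection off a higher-index medium gives a half-wave phase shift.
At the lower boundary (n = 1.38 to n = 1.689) the reflected ray undergoes a half-wave phase shift.
The two reflections carry the same phase change, so no net offset.
For minimum reflection here: 2 n t cos θ_r = (m + ½) λ.
Snell's law: 1.0 sin 46.0° = 1.38 sin θ_r → sin θ_r = 0.521, cos θ_r = 0.853.
Minimum at m = 0: t = λ / (4 n cos θ_r) = 588 / (4 × 1.38 × 0.853) = 125 nm.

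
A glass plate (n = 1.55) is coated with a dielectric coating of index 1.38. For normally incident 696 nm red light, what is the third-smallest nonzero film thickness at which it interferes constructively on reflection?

Top surface (1.0 → 1.38): reflection off a higher-index medium gives a half-wave phase shift.
Bottom surface (1.38 → 1.55): reflection off a higher-index medium gives a half-wave phase shift.
Zero or two π shifts → no net half-wave offset.
With no net inversion, constructive interference in reflection requires 2 n t = m λ.
The third-smallest nonzero thickness corresponds to m = 3: t = m λ / (2 n) = 3.00 × 696 / (2 × 1.38) = 757 nm.

757 nm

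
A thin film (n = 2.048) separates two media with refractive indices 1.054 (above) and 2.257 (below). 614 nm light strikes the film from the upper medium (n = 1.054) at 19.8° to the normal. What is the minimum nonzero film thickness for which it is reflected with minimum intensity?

Ray reflecting at the top interface goes from n = 1.054 toward n = 2.048: a half-wave phase shift.
Ray reflecting at the bottom interface goes from n = 2.048 toward n = 2.257: a half-wave phase shift.
Zero or two π shifts → no net half-wave offset.
For dark reflection here: 2 n t cos θ_r = (m + ½) λ.
Snell's law: 1.054 sin 19.8° = 2.048 sin θ_r → sin θ_r = 0.174, cos θ_r = 0.985.
Minimum at m = 0: t = λ / (4 n cos θ_r) = 614 / (4 × 2.048 × 0.985) = 76.1 nm.

76.1 nm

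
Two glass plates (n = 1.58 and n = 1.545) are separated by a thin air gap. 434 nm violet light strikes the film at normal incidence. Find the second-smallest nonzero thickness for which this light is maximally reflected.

Ray reflecting at the top interface goes from n = 1.58 toward n = 1.0: no phase shift.
Ray reflecting at the bottom interface goes from n = 1.0 toward n = 1.545: a half-wave phase shift.
Exactly one π shift → a net half-wave offset.
For strong reflection here: 2 n t = (m + ½) λ.
The second-smallest nonzero thickness corresponds to m = 1: t = (m + ½) λ / (2 n) = 1.50 × 434 / (2 × 1.0) = 326 nm.

326 nm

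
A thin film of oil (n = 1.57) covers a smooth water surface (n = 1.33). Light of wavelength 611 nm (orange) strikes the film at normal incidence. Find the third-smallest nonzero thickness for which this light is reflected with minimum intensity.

At the upper boundary (n = 1.0 to n = 1.57) the reflected ray undergoes a half-wave phase shift.
At the lower boundary (n = 1.57 to n = 1.33) the reflected ray undergoes no phase shift.
Exactly one π shift → a net half-wave offset.
For minimum reflection here: 2 n t = m λ.
The third-smallest nonzero thickness corresponds to m = 3: t = m λ / (2 n) = 3.00 × 611 / (2 × 1.57) = 584 nm.

584 nm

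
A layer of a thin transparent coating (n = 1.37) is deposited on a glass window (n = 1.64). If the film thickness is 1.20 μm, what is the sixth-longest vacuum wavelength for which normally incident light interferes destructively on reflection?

598 nm

Ray reflecting at the top interface goes from n = 1.0 toward n = 1.37: a half-wave phase shift.
At the lower boundary (n = 1.37 to n = 1.64) the reflected ray undergoes a half-wave phase shift.
Net: no relative phase inversion (both shifts match).
So the condition for destructive reflection is 2 n t = (m + ½) λ.
λ = 2 n t / (m + ½). The sixth-longest wavelength is m = 5: λ = 2 × 1.37 × 1200 / 5.50 = 598 nm.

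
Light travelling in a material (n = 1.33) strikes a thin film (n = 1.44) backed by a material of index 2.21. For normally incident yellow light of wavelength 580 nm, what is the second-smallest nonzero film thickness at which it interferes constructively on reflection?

403 nm

Top surface (1.33 → 1.44): reflection off a higher-index medium gives a half-wave phase shift.
Bottom surface (1.44 → 2.21): reflection off a higher-index medium gives a half-wave phase shift.
Net: no relative phase inversion (both shifts match).
For maximum reflection here: 2 n t = m λ.
The second-smallest nonzero thickness corresponds to m = 2: t = m λ / (2 n) = 2.00 × 580 / (2 × 1.44) = 403 nm.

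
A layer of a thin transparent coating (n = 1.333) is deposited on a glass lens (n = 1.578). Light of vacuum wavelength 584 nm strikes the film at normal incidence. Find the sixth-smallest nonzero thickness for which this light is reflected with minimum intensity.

1205 nm

Top surface (1.0 → 1.333): reflection off a higher-index medium gives a half-wave phase shift.
Bottom surface (1.333 → 1.578): reflection off a higher-index medium gives a half-wave phase shift.
The two reflections carry the same phase change, so no net offset.
With no net inversion, destructive interference in reflection requires 2 n t = (m + ½) λ.
The sixth-smallest nonzero thickness corresponds to m = 5: t = (m + ½) λ / (2 n) = 5.50 × 584 / (2 × 1.333) = 1205 nm.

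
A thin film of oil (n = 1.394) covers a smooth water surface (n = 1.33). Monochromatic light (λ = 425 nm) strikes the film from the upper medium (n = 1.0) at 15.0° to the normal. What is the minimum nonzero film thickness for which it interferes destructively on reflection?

At the upper boundary (n = 1.0 to n = 1.394) the reflected ray undergoes a half-wave phase shift.
At the lower boundary (n = 1.394 to n = 1.33) the reflected ray undergoes no phase shift.
The two reflections differ by half a wavelength.
With one net inversion, destructive interference in reflection requires 2 n t cos θ_r = m λ.
Snell's law: 1.0 sin 15.0° = 1.394 sin θ_r → sin θ_r = 0.186, cos θ_r = 0.983.
Minimum nonzero at m = 1: t = λ / (2 n cos θ_r) = 425 / (2 × 1.394 × 0.983) = 155 nm.

155 nm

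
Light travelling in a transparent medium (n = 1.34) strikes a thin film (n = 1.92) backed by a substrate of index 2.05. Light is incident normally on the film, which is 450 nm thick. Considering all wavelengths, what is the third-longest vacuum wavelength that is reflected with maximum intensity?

576 nm

Ray reflecting at the top interface goes from n = 1.34 toward n = 1.92: a half-wave phase shift.
Bottom surface (1.92 → 2.05): reflection off a higher-index medium gives a half-wave phase shift.
The two reflections carry the same phase change, so no net offset.
So the condition for constructive reflection is 2 n t = m λ.
λ = 2 n t / m. The third-longest wavelength is m = 3: λ = 2 × 1.92 × 450 / 3.00 = 576 nm.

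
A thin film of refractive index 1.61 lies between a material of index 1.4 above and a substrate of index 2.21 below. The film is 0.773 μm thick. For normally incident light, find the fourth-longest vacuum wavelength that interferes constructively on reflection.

622 nm

At the upper boundary (n = 1.4 to n = 1.61) the reflected ray undergoes a half-wave phase shift.
Ray reflecting at the bottom interface goes from n = 1.61 toward n = 2.21: a half-wave phase shift.
Zero or two π shifts → no net half-wave offset.
For maximum reflection here: 2 n t = m λ.
λ = 2 n t / m. The fourth-longest wavelength is m = 4: λ = 2 × 1.61 × 773 / 4.00 = 622 nm.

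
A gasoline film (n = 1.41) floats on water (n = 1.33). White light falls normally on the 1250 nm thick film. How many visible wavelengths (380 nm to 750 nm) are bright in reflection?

Top surface (1.0 → 1.41): reflection off a higher-index medium gives a half-wave phase shift.
Bottom surface (1.41 → 1.33): reflection off a lower-index medium gives no phase shift.
Net: one phase inversion between the two reflected rays.
For strong reflection here: 2 n t = (m + ½) λ.
λ = 2 n t / (m + ½) = 3525 / (m + ½) nm.
m=4: 783 nm (IR); m=5: 641 nm (visible); m=6: 542 nm (visible); m=7: 470 nm (visible); m=8: 415 nm (visible); m=9: 371 nm (UV).

4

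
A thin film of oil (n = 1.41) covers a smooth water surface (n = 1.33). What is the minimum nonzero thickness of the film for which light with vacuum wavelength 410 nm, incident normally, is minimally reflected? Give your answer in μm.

Top surface (1.0 → 1.41): reflection off a higher-index medium gives a half-wave phase shift.
Ray reflecting at the bottom interface goes from n = 1.41 toward n = 1.33: no phase shift.
The two reflections differ by half a wavelength.
So the condition for destructive reflection is 2 n t = m λ.
Minimum nonzero at m = 1: t = λ / (2 n) = 410 / (2 × 1.41) = 145 nm.

0.145 μm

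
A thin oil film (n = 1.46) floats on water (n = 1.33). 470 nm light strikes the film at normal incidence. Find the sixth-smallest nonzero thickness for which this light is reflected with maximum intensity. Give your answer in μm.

0.885 μm

At the upper boundary (n = 1.0 to n = 1.46) the reflected ray undergoes a half-wave phase shift.
Bottom surface (1.46 → 1.33): reflection off a lower-index medium gives no phase shift.
Net: one phase inversion between the two reflected rays.
With one net inversion, constructive interference in reflection requires 2 n t = (m + ½) λ.
The sixth-smallest nonzero thickness corresponds to m = 5: t = (m + ½) λ / (2 n) = 5.50 × 470 / (2 × 1.46) = 885 nm.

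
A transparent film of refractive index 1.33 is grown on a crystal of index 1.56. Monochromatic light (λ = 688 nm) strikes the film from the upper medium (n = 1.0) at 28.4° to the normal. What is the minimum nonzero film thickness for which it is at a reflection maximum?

Ray reflecting at the top interface goes from n = 1.0 toward n = 1.33: a half-wave phase shift.
At the lower boundary (n = 1.33 to n = 1.56) the reflected ray undergoes a half-wave phase shift.
The two reflections carry the same phase change, so no net offset.
For strong reflection here: 2 n t cos θ_r = m λ.
Snell's law: 1.0 sin 28.4° = 1.33 sin θ_r → sin θ_r = 0.358, cos θ_r = 0.934.
Minimum nonzero at m = 1: t = λ / (2 n cos θ_r) = 688 / (2 × 1.33 × 0.934) = 277 nm.

277 nm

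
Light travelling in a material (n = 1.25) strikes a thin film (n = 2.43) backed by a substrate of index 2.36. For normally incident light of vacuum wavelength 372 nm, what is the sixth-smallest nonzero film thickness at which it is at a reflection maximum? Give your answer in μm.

0.421 μm

Top surface (1.25 → 2.43): reflection off a higher-index medium gives a half-wave phase shift.
Ray reflecting at the bottom interface goes from n = 2.43 toward n = 2.36: no phase shift.
Exactly one π shift → a net half-wave offset.
With one net inversion, constructive interference in reflection requires 2 n t = (m + ½) λ.
The sixth-smallest nonzero thickness corresponds to m = 5: t = (m + ½) λ / (2 n) = 5.50 × 372 / (2 × 2.43) = 421 nm.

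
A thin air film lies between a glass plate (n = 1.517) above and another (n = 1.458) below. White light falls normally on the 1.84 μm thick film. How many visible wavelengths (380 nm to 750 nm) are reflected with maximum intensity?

5

At the upper boundary (n = 1.517 to n = 1.0) the reflected ray undergoes no phase shift.
Bottom surface (1.0 → 1.458): reflection off a higher-index medium gives a half-wave phase shift.
Exactly one π shift → a net half-wave offset.
For maximum reflection here: 2 n t = (m + ½) λ.
λ = 2 n t / (m + ½) = 3680 / (m + ½) nm.
m=4: 818 nm (IR); m=5: 669 nm (visible); m=6: 566 nm (visible); m=7: 491 nm (visible); m=8: 433 nm (visible); m=9: 387 nm (visible); m=10: 350 nm (UV).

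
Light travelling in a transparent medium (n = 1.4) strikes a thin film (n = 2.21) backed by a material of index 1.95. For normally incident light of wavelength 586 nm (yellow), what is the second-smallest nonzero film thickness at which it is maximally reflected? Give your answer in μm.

Ray reflecting at the top interface goes from n = 1.4 toward n = 2.21: a half-wave phase shift.
Bottom surface (2.21 → 1.95): reflection off a lower-index medium gives no phase shift.
The two reflections differ by half a wavelength.
For bright reflection here: 2 n t = (m + ½) λ.
The second-smallest nonzero thickness corresponds to m = 1: t = (m + ½) λ / (2 n) = 1.50 × 586 / (2 × 2.21) = 199 nm.

0.199 μm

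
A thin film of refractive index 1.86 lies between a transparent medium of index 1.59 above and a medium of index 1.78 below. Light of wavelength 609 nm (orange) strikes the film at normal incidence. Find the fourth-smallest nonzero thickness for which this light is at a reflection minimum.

655 nm

Ray reflecting at the top interface goes from n = 1.59 toward n = 1.86: a half-wave phase shift.
Ray reflecting at the bottom interface goes from n = 1.86 toward n = 1.78: no phase shift.
Net: one phase inversion between the two reflected rays.
With one net inversion, destructive interference in reflection requires 2 n t = m λ.
The fourth-smallest nonzero thickness corresponds to m = 4: t = m λ / (2 n) = 4.00 × 609 / (2 × 1.86) = 655 nm.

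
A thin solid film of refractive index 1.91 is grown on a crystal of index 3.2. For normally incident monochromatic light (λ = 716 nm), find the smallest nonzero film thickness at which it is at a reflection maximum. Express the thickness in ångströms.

1874 Å

Ray reflecting at the top interface goes from n = 1.0 toward n = 1.91: a half-wave phase shift.
Ray reflecting at the bottom interface goes from n = 1.91 toward n = 3.2: a half-wave phase shift.
Zero or two π shifts → no net half-wave offset.
With no net inversion, constructive interference in reflection requires 2 n t = m λ.
Minimum nonzero at m = 1: t = λ / (2 n) = 716 / (2 × 1.91) = 187 nm.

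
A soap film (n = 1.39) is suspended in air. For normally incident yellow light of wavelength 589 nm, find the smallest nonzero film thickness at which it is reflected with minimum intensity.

Ray reflecting at the top interface goes from n = 1.0 toward n = 1.39: a half-wave phase shift.
Bottom surface (1.39 → 1.0): reflection off a lower-index medium gives no phase shift.
The two reflections differ by half a wavelength.
With one net inversion, destructive interference in reflection requires 2 n t = m λ.
Minimum nonzero at m = 1: t = λ / (2 n) = 589 / (2 × 1.39) = 212 nm.

212 nm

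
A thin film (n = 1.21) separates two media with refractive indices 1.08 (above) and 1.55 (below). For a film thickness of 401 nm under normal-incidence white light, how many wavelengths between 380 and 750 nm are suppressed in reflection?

2

At the upper boundary (n = 1.08 to n = 1.21) the reflected ray undergoes a half-wave phase shift.
At the lower boundary (n = 1.21 to n = 1.55) the reflected ray undergoes a half-wave phase shift.
Zero or two π shifts → no net half-wave offset.
With no net inversion, destructive interference in reflection requires 2 n t = (m + ½) λ.
λ = 2 n t / (m + ½) = 970 / (m + ½) nm.
m=0: 1941 nm (IR); m=1: 647 nm (visible); m=2: 388 nm (visible); m=3: 277 nm (UV).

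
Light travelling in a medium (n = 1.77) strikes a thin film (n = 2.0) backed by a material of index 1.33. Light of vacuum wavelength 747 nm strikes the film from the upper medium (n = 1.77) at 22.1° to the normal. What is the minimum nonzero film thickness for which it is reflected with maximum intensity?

Ray reflecting at the top interface goes from n = 1.77 toward n = 2.0: a half-wave phase shift.
Bottom surface (2.0 → 1.33): reflection off a lower-index medium gives no phase shift.
Net: one phase inversion between the two reflected rays.
So the condition for constructive reflection is 2 n t cos θ_r = (m + ½) λ.
Snell's law: 1.77 sin 22.1° = 2.0 sin θ_r → sin θ_r = 0.333, cos θ_r = 0.943.
Minimum at m = 0: t = λ / (4 n cos θ_r) = 747 / (4 × 2.0 × 0.943) = 99.0 nm.

99.0 nm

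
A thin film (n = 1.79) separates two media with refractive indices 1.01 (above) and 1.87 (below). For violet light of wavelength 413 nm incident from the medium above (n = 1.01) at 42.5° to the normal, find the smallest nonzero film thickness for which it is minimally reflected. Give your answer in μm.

0.0624 μm

At the upper boundary (n = 1.01 to n = 1.79) the reflected ray undergoes a half-wave phase shift.
Bottom surface (1.79 → 1.87): reflection off a higher-index medium gives a half-wave phase shift.
The two reflections carry the same phase change, so no net offset.
For dark reflection here: 2 n t cos θ_r = (m + ½) λ.
Snell's law: 1.01 sin 42.5° = 1.79 sin θ_r → sin θ_r = 0.381, cos θ_r = 0.924.
Minimum at m = 0: t = λ / (4 n cos θ_r) = 413 / (4 × 1.79 × 0.924) = 62.4 nm.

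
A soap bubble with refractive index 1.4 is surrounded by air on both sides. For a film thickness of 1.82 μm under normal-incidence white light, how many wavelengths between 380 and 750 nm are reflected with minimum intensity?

Ray reflecting at the top interface goes from n = 1.0 toward n = 1.4: a half-wave phase shift.
At the lower boundary (n = 1.4 to n = 1.0) the reflected ray undergoes no phase shift.
Exactly one π shift → a net half-wave offset.
With one net inversion, destructive interference in reflection requires 2 n t = m λ.
λ = 2 n t / m = 5096 / m nm.
m=6: 849 nm (IR); m=7: 728 nm (visible); m=8: 637 nm (visible); m=9: 566 nm (visible); m=10: 510 nm (visible); m=11: 463 nm (visible); m=12: 425 nm (visible); m=13: 392 nm (visible); m=14: 364 nm (UV).

7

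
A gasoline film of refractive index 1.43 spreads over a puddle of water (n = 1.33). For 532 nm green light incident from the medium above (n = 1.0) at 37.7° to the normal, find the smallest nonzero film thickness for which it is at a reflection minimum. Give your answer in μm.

0.206 μm

At the upper boundary (n = 1.0 to n = 1.43) the reflected ray undergoes a half-wave phase shift.
At the lower boundary (n = 1.43 to n = 1.33) the reflected ray undergoes no phase shift.
Exactly one π shift → a net half-wave offset.
With one net inversion, destructive interference in reflection requires 2 n t cos θ_r = m λ.
Snell's law: 1.0 sin 37.7° = 1.43 sin θ_r → sin θ_r = 0.428, cos θ_r = 0.904.
Minimum nonzero at m = 1: t = λ / (2 n cos θ_r) = 532 / (2 × 1.43 × 0.904) = 206 nm.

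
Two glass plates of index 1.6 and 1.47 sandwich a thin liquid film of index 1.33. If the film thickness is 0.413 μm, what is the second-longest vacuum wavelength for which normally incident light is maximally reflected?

732 nm

Ray reflecting at the top interface goes from n = 1.6 toward n = 1.33: no phase shift.
Ray reflecting at the bottom interface goes from n = 1.33 toward n = 1.47: a half-wave phase shift.
Net: one phase inversion between the two reflected rays.
So the condition for constructive reflection is 2 n t = (m + ½) λ.
λ = 2 n t / (m + ½). The second-longest wavelength is m = 1: λ = 2 × 1.33 × 413 / 1.50 = 732 nm.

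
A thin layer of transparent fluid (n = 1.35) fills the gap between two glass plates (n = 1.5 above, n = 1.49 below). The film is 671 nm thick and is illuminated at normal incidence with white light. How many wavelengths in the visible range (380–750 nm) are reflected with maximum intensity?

3

At the upper boundary (n = 1.5 to n = 1.35) the reflected ray undergoes no phase shift.
Bottom surface (1.35 → 1.49): reflection off a higher-index medium gives a half-wave phase shift.
Net: one phase inversion between the two reflected rays.
For maximum reflection here: 2 n t = (m + ½) λ.
λ = 2 n t / (m + ½) = 1812 / (m + ½) nm.
m=1: 1208 nm (IR); m=2: 725 nm (visible); m=3: 518 nm (visible); m=4: 403 nm (visible); m=5: 329 nm (UV).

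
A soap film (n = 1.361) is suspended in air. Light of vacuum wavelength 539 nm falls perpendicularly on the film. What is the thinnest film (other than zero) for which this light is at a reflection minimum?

198 nm

At the upper boundary (n = 1.0 to n = 1.361) the reflected ray undergoes a half-wave phase shift.
At the lower boundary (n = 1.361 to n = 1.0) the reflected ray undergoes no phase shift.
The two reflections differ by half a wavelength.
So the condition for destructive reflection is 2 n t = m λ.
Minimum nonzero at m = 1: t = λ / (2 n) = 539 / (2 × 1.361) = 198 nm.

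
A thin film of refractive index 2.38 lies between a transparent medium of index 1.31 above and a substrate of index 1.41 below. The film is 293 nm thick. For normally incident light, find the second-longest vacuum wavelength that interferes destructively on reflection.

697 nm

Ray reflecting at the top interface goes from n = 1.31 toward n = 2.38: a half-wave phase shift.
Ray reflecting at the bottom interface goes from n = 2.38 toward n = 1.41: no phase shift.
The two reflections differ by half a wavelength.
With one net inversion, destructive interference in reflection requires 2 n t = m λ.
λ = 2 n t / m. The second-longest wavelength is m = 2: λ = 2 × 2.38 × 293 / 2.00 = 697 nm.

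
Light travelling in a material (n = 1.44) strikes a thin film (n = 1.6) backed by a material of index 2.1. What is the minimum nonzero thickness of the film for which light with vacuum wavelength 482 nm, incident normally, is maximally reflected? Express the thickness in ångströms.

1506 Å

At the upper boundary (n = 1.44 to n = 1.6) the reflected ray undergoes a half-wave phase shift.
Bottom surface (1.6 → 2.1): reflection off a higher-index medium gives a half-wave phase shift.
The two reflections carry the same phase change, so no net offset.
With no net inversion, constructive interference in reflection requires 2 n t = m λ.
Minimum nonzero at m = 1: t = λ / (2 n) = 482 / (2 × 1.6) = 151 nm.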